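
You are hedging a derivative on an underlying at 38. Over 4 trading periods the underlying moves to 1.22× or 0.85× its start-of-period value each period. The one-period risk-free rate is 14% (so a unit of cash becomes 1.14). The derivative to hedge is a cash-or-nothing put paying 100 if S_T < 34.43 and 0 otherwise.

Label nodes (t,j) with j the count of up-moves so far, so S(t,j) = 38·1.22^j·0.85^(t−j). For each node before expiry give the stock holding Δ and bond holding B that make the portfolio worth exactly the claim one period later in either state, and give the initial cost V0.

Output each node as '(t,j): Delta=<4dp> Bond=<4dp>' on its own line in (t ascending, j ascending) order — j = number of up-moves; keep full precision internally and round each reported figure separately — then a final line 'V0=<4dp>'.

No-arbitrage ⇒ martingale measure with p* = (R−d)/(u−d) = 0.7838.
Payoff layer (t=4): V(4,0)=100.0000, V(4,1)=100.0000, V(4,2)=0.0000, V(4,3)=0.0000, V(4,4)=0.0000
  t=3,j=0: stock 23.3367 → up 28.4708 (V=100.0000), down 19.8362 (V=100.0000). Price 87.7193; hedge Δ=0.0000, bond B=87.7193.
  t=3,j=1: stock 33.4951 → up 40.8640 (V=0.0000), down 28.4708 (V=100.0000). Price 18.9663; hedge Δ=-8.0689, bond B=289.2366.
  t=3,j=2: stock 48.0753 → up 58.6519 (V=0.0000), down 40.8640 (V=0.0000). Price 0.0000; hedge Δ=0.0000, bond B=0.0000.
  t=3,j=3: stock 69.0022 → up 84.1827 (V=0.0000), down 58.6519 (V=0.0000). Price 0.0000; hedge Δ=0.0000, bond B=0.0000.
  t=2,j=0: stock 27.4550 → up 33.4951 (V=18.9663), down 23.3367 (V=87.7193). Price 29.6771; hedge Δ=-6.7681, bond B=215.4959.
  t=2,j=1: stock 39.4060 → up 48.0753 (V=0.0000), down 33.4951 (V=18.9663). Price 3.5972; hedge Δ=-1.3008, bond B=54.8576.
  t=2,j=2: stock 56.5592 → up 69.0022 (V=0.0000), down 48.0753 (V=0.0000). Price 0.0000; hedge Δ=0.0000, bond B=0.0000.
  t=1,j=0: stock 32.3000 → up 39.4060 (V=3.5972), down 27.4550 (V=29.6771). Price 8.1018; hedge Δ=-2.1822, bond B=78.5879.
  t=1,j=1: stock 46.3600 → up 56.5592 (V=0.0000), down 39.4060 (V=3.5972). Price 0.6823; hedge Δ=-0.2097, bond B=10.4045.
  t=0,j=0: stock 38.0000 → up 46.3600 (V=0.6823), down 32.3000 (V=8.1018). Price 2.0057; hedge Δ=-0.5277, bond B=22.0586.
The time-0 hedge costs 2.0057, which is the no-arbitrage price.

(0,0): Delta=-0.5277 Bond=22.0586
(1,0): Delta=-2.1822 Bond=78.5879
(1,1): Delta=-0.2097 Bond=10.4045
(2,0): Delta=-6.7681 Bond=215.4959
(2,1): Delta=-1.3008 Bond=54.8576
(2,2): Delta=0.0000 Bond=0.0000
(3,0): Delta=0.0000 Bond=87.7193
(3,1): Delta=-8.0689 Bond=289.2366
(3,2): Delta=0.0000 Bond=0.0000
(3,3): Delta=0.0000 Bond=0.0000
V0=2.0057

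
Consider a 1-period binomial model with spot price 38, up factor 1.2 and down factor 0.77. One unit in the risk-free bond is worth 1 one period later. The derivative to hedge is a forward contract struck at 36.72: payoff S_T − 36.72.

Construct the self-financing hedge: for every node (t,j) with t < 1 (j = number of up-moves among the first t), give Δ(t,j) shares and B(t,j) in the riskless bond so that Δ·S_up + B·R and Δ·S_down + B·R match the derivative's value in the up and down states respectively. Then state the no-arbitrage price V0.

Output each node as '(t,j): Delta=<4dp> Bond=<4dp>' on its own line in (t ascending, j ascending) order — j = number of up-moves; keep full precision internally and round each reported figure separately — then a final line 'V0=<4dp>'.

(0,0): Delta=1.0000 Bond=-36.7200
V0=1.2800

Under the risk-neutral measure, an up-move has probability p* = (R−d)/(u−d) = 0.5349 and values discount at R = 1.
Payoff layer (t=1): V(1,0)=-7.4600, V(1,1)=8.8800
Node (0,0) S=38.0000: V=(p*·8.8800+(1−p*)·-7.4600)/1=1.2800; Δ=(8.8800−-7.4600)/(45.6000−29.2600)=1.0000; B=V−Δ·S=-36.7200
The time-0 hedge costs 1.2800, which is the no-arbitrage price.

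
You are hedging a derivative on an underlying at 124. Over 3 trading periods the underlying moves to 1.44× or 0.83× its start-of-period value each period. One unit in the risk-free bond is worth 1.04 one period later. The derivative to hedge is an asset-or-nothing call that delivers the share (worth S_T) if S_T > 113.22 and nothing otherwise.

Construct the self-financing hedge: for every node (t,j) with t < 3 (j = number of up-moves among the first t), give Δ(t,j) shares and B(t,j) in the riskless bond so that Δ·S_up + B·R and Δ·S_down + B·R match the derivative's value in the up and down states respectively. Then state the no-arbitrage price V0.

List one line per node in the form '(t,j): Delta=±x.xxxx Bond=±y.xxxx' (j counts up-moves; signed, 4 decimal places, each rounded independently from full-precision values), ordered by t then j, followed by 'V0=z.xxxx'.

(0,0): Delta=1.3726 Bond=-63.9807
(1,0): Delta=1.7121 Bond=-101.4734
(1,1): Delta=1.0000 Bond=0.0000
(2,0): Delta=2.3607 Bond=-160.9368
(2,1): Delta=1.0000 Bond=0.0000
(2,2): Delta=1.0000 Bond=0.0000
V0=106.2276

The replicating-portfolio and risk-neutral prices coincide; use p* = (1.04−0.83)/(1.44−0.83) = 0.3443 for the latter.
At expiry t=3: V(3,0)=0.0000, V(3,1)=123.0100, V(3,2)=213.4149, V(3,3)=370.2620
  t=2,j=0: stock 85.4236 → up 123.0100 (V=123.0100), down 70.9016 (V=0.0000). Price 40.7189; hedge Δ=2.3607, bond B=-160.9368.
  t=2,j=1: stock 148.2048 → up 213.4149 (V=213.4149), down 123.0100 (V=123.0100). Price 148.2048; hedge Δ=1.0000, bond B=0.0000.
  t=2,j=2: stock 257.1264 → up 370.2620 (V=370.2620), down 213.4149 (V=213.4149). Price 257.1264; hedge Δ=1.0000, bond B=0.0000.
  t=1,j=0: stock 102.9200 → up 148.2048 (V=148.2048), down 85.4236 (V=40.7189). Price 74.7330; hedge Δ=1.7121, bond B=-101.4734.
  t=1,j=1: stock 178.5600 → up 257.1264 (V=257.1264), down 148.2048 (V=148.2048). Price 178.5600; hedge Δ=1.0000, bond B=0.0000.
  t=0,j=0: stock 124.0000 → up 178.5600 (V=178.5600), down 102.9200 (V=74.7330). Price 106.2276; hedge Δ=1.3726, bond B=-63.9807.
Self-financing check: at every node Δ·S+B equals the discounted successor values.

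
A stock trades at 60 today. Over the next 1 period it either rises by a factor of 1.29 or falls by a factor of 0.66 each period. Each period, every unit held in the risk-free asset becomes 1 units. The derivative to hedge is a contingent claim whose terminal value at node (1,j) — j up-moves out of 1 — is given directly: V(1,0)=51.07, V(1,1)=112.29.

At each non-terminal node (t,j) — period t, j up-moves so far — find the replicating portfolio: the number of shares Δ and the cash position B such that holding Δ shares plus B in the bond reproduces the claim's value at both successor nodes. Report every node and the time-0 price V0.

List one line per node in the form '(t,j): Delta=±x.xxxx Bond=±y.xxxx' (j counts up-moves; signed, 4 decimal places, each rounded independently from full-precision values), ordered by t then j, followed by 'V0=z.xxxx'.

(0,0): Delta=1.6196 Bond=-13.0652
V0=84.1094

Under the risk-neutral measure, an up-move has probability p* = (R−d)/(u−d) = 0.5397 and values discount at R = 1.
At expiry t=1: V(1,0)=51.0700, V(1,1)=112.2900
(0,0): S=60.0000. Δ = (V_up−V_dn)/(S_up−S_dn) = (112.2900−51.0700)/(77.4000−39.6000) = 1.6196. V = [p*·112.2900 + (1−p*)·51.0700]/1 = 84.1094. B = V − Δ·S = -13.0652.
Self-financing check: at every node Δ·S+B equals the discounted successor values.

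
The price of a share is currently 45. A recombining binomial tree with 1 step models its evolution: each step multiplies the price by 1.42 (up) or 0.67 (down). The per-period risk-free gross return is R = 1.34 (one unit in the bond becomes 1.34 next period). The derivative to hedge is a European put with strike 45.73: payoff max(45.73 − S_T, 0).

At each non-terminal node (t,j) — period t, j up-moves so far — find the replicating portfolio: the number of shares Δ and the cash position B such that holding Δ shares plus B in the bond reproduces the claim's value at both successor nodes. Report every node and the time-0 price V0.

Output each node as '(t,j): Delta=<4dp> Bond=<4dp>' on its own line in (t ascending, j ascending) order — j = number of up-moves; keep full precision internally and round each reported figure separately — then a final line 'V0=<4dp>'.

(0,0): Delta=-0.4616 Bond=22.0135
V0=1.2402

Since d<R<u, set p* = (R−d)/(u−d) = 0.8933; price each node as the discounted p*-expectation of its children.
Terminal values V(1,·): V(1,0)=15.5800, V(1,1)=0.0000
  t=0,j=0: stock 45.0000 → up 63.9000 (V=0.0000), down 30.1500 (V=15.5800). Price 1.2402; hedge Δ=-0.4616, bond B=22.0135.
The time-0 hedge costs 1.2402, which is the no-arbitrage price.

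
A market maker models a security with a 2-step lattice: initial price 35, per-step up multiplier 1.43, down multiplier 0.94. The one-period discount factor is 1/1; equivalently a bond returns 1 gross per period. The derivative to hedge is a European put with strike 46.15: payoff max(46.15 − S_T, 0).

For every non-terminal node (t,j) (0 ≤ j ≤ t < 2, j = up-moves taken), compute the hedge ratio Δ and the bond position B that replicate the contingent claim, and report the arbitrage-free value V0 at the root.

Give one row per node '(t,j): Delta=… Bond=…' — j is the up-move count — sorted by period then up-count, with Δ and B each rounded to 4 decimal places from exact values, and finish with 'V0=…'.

Risk-neutral probability p* = (R−d)/(u−d) = (1−0.94)/(1.43−0.94) = 0.1224.
Payoff layer (t=2): V(2,0)=15.2240, V(2,1)=0.0000, V(2,2)=0.0000
  t=1,j=0: stock 32.9000 → up 47.0470 (V=0.0000), down 30.9260 (V=15.2240). Price 13.3598; hedge Δ=-0.9444, bond B=44.4292.
  t=1,j=1: stock 50.0500 → up 71.5715 (V=0.0000), down 47.0470 (V=0.0000). Price 0.0000; hedge Δ=0.0000, bond B=0.0000.
  t=0,j=0: stock 35.0000 → up 50.0500 (V=0.0000), down 32.9000 (V=13.3598). Price 11.7239; hedge Δ=-0.7790, bond B=38.9889.
Check: Δ(0,0)·S0 + B(0,0) = 11.7239 = V0.

(0,0): Delta=-0.7790 Bond=38.9889
(1,0): Delta=-0.9444 Bond=44.4292
(1,1): Delta=0.0000 Bond=0.0000
V0=11.7239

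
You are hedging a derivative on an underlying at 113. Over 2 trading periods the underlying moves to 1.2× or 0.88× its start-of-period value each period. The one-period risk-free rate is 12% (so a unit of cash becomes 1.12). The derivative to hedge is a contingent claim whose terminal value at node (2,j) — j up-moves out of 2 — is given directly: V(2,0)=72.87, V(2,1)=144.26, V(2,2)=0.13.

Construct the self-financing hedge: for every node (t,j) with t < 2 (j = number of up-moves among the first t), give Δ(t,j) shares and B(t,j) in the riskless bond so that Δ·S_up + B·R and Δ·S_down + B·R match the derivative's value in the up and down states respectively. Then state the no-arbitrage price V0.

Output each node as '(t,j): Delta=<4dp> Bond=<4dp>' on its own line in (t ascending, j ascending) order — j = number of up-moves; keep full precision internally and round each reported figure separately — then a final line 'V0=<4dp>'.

No-arbitrage ⇒ martingale measure with p* = (R−d)/(u−d) = 0.7500.
Terminal payoffs: V(2,0)=72.8700, V(2,1)=144.2600, V(2,2)=0.1300
Node (1,0) S=99.4400: V=(p*·144.2600+(1−p*)·72.8700)/1.12=112.8683; Δ=(144.2600−72.8700)/(119.3280−87.5072)=2.2435; B=V−Δ·S=-110.2254
Node (1,1) S=135.6000: V=(p*·0.1300+(1−p*)·144.2600)/1.12=32.2879; Δ=(0.1300−144.2600)/(162.7200−119.3280)=-3.3216; B=V−Δ·S=482.6942
Node (0,0) S=113.0000: V=(p*·32.2879+(1−p*)·112.8683)/1.12=46.8152; Δ=(32.2879−112.8683)/(135.6000−99.4400)=-2.2284; B=V−Δ·S=298.6288
The time-0 hedge costs 46.8152, which is the no-arbitrage price.

(0,0): Delta=-2.2284 Bond=298.6288
(1,0): Delta=2.2435 Bond=-110.2254
(1,1): Delta=-3.3216 Bond=482.6942
V0=46.8152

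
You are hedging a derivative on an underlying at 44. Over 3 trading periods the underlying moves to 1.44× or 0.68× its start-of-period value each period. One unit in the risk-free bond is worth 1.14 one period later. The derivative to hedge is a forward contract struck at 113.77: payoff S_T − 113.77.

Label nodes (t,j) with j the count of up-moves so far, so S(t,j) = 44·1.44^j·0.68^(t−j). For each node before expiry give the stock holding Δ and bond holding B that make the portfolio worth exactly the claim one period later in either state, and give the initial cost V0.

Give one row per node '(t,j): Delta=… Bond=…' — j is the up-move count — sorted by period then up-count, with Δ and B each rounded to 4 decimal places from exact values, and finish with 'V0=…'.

(0,0): Delta=1.0000 Bond=-76.7915
(1,0): Delta=1.0000 Bond=-87.5423
(1,1): Delta=1.0000 Bond=-87.5423
(2,0): Delta=1.0000 Bond=-99.7982
(2,1): Delta=1.0000 Bond=-99.7982
(2,2): Delta=1.0000 Bond=-99.7982
V0=-32.7915

Risk-neutral probability p* = (R−d)/(u−d) = (1.14−0.68)/(1.44−0.68) = 0.6053.
Terminal payoffs: V(3,0)=-99.9350, V(3,1)=-84.4723, V(3,2)=-51.7279, V(3,3)=17.6133
(2,0): S=20.3456. Δ = (V_up−V_dn)/(S_up−S_dn) = (-84.4723−-99.9350)/(29.2977−13.8350) = 1.0000. V = [p*·-84.4723 + (1−p*)·-99.9350]/1.14 = -79.4526. B = V − Δ·S = -99.7982.
(2,1): S=43.0848. Δ = (V_up−V_dn)/(S_up−S_dn) = (-51.7279−-84.4723)/(62.0421−29.2977) = 1.0000. V = [p*·-51.7279 + (1−p*)·-84.4723]/1.14 = -56.7134. B = V − Δ·S = -99.7982.
(2,2): S=91.2384. Δ = (V_up−V_dn)/(S_up−S_dn) = (17.6133−-51.7279)/(131.3833−62.0421) = 1.0000. V = [p*·17.6133 + (1−p*)·-51.7279]/1.14 = -8.5598. B = V − Δ·S = -99.7982.
(1,0): S=29.9200. Δ = (V_up−V_dn)/(S_up−S_dn) = (-56.7134−-79.4526)/(43.0848−20.3456) = 1.0000. V = [p*·-56.7134 + (1−p*)·-79.4526]/1.14 = -57.6223. B = V − Δ·S = -87.5423.
(1,1): S=63.3600. Δ = (V_up−V_dn)/(S_up−S_dn) = (-8.5598−-56.7134)/(91.2384−43.0848) = 1.0000. V = [p*·-8.5598 + (1−p*)·-56.7134]/1.14 = -24.1823. B = V − Δ·S = -87.5423.
(0,0): S=44.0000. Δ = (V_up−V_dn)/(S_up−S_dn) = (-24.1823−-57.6223)/(63.3600−29.9200) = 1.0000. V = [p*·-24.1823 + (1−p*)·-57.6223]/1.14 = -32.7915. B = V − Δ·S = -76.7915.
Self-financing check: at every node Δ·S+B equals the discounted successor values.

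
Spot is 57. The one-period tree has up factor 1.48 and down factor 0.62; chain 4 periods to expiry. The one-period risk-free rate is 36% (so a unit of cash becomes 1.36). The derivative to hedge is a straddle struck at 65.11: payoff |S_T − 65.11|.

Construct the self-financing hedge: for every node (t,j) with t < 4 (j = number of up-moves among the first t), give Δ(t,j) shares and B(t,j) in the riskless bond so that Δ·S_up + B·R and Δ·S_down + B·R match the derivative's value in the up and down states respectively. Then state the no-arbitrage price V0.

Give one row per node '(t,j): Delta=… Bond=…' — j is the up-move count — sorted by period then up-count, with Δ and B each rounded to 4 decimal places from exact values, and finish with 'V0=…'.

Under the risk-neutral measure, an up-move has probability p* = (R−d)/(u−d) = 0.8605 and values discount at R = 1.36.
Payoff layer (t=4): V(4,0)=56.6875, V(4,1)=45.0046, V(4,2)=17.1166, V(4,3)=49.4549, V(4,4)=208.3676
(3,0): S=13.5847. Δ = (V_up−V_dn)/(S_up−S_dn) = (45.0046−56.6875)/(20.1054−8.4225) = -1.0000. V = [p*·45.0046 + (1−p*)·56.6875]/1.36 = 34.2903. B = V − Δ·S = 47.8750.
(3,1): S=32.4280. Δ = (V_up−V_dn)/(S_up−S_dn) = (17.1166−45.0046)/(47.9934−20.1054) = -1.0000. V = [p*·17.1166 + (1−p*)·45.0046]/1.36 = 15.4470. B = V − Δ·S = 47.8750.
(3,2): S=77.4087. Δ = (V_up−V_dn)/(S_up−S_dn) = (49.4549−17.1166)/(114.5649−47.9934) = 0.4858. V = [p*·49.4549 + (1−p*)·17.1166]/1.36 = 33.0460. B = V − Δ·S = -4.5567.
(3,3): S=184.7821. Δ = (V_up−V_dn)/(S_up−S_dn) = (208.3676−49.4549)/(273.4776−114.5649) = 1.0000. V = [p*·208.3676 + (1−p*)·49.4549]/1.36 = 136.9071. B = V − Δ·S = -47.8750.
(2,0): S=21.9108. Δ = (V_up−V_dn)/(S_up−S_dn) = (15.4470−34.2903)/(32.4280−13.5847) = -1.0000. V = [p*·15.4470 + (1−p*)·34.2903]/1.36 = 13.2914. B = V − Δ·S = 35.2022.
(2,1): S=52.3032. Δ = (V_up−V_dn)/(S_up−S_dn) = (33.0460−15.4470)/(77.4087−32.4280) = 0.3913. V = [p*·33.0460 + (1−p*)·15.4470]/1.36 = 22.4929. B = V − Δ·S = 2.0289.
(2,2): S=124.8528. Δ = (V_up−V_dn)/(S_up−S_dn) = (136.9071−33.0460)/(184.7821−77.4087) = 0.9673. V = [p*·136.9071 + (1−p*)·33.0460]/1.36 = 90.0110. B = V − Δ·S = -30.7578.
(1,0): S=35.3400. Δ = (V_up−V_dn)/(S_up−S_dn) = (22.4929−13.2914)/(52.3032−21.9108) = 0.3028. V = [p*·22.4929 + (1−p*)·13.2914]/1.36 = 15.5948. B = V − Δ·S = 4.8954.
(1,1): S=84.3600. Δ = (V_up−V_dn)/(S_up−S_dn) = (90.0110−22.4929)/(124.8528−52.3032) = 0.9306. V = [p*·90.0110 + (1−p*)·22.4929]/1.36 = 59.2572. B = V − Δ·S = -19.2521.
(0,0): S=57.0000. Δ = (V_up−V_dn)/(S_up−S_dn) = (59.2572−15.5948)/(84.3600−35.3400) = 0.8907. V = [p*·59.2572 + (1−p*)·15.5948]/1.36 = 39.0918. B = V − Δ·S = -11.6785.
Each (Δ,B) replicates both successor values, so the strategy is self-financing and V0 is arbitrage-free.

(0,0): Delta=0.8907 Bond=-11.6785
(1,0): Delta=0.3028 Bond=4.8954
(1,1): Delta=0.9306 Bond=-19.2521
(2,0): Delta=-1.0000 Bond=35.2022
(2,1): Delta=0.3913 Bond=2.0289
(2,2): Delta=0.9673 Bond=-30.7578
(3,0): Delta=-1.0000 Bond=47.8750
(3,1): Delta=-1.0000 Bond=47.8750
(3,2): Delta=0.4858 Bond=-4.5567
(3,3): Delta=1.0000 Bond=-47.8750
V0=39.0918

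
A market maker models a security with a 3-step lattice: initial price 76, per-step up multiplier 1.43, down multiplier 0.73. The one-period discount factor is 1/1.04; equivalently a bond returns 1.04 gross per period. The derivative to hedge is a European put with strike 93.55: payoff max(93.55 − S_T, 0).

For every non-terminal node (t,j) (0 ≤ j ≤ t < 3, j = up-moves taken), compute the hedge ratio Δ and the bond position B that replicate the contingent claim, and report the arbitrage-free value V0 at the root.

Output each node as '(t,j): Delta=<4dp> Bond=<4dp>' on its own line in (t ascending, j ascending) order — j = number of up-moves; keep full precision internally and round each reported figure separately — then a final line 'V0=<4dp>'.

Since d<R<u, set p* = (R−d)/(u−d) = 0.4429; price each node as the discounted p*-expectation of its children.
At expiry t=3: V(3,0)=63.9847, V(3,1)=35.6344, V(3,2)=0.0000, V(3,3)=0.0000
  t=2,j=0: stock 40.5004 → up 57.9156 (V=35.6344), down 29.5653 (V=63.9847). Price 49.4515; hedge Δ=-1.0000, bond B=89.9519.
  t=2,j=1: stock 79.3364 → up 113.4511 (V=0.0000), down 57.9156 (V=35.6344). Price 19.0899; hedge Δ=-0.6417, bond B=69.9962.
  t=2,j=2: stock 155.4124 → up 222.2397 (V=0.0000), down 113.4511 (V=0.0000). Price 0.0000; hedge Δ=0.0000, bond B=0.0000.
  t=1,j=0: stock 55.4800 → up 79.3364 (V=19.0899), down 40.5004 (V=49.4515). Price 34.6208; hedge Δ=-0.7818, bond B=77.9946.
  t=1,j=1: stock 108.6800 → up 155.4124 (V=0.0000), down 79.3364 (V=19.0899). Price 10.2267; hedge Δ=-0.2509, bond B=37.4980.
  t=0,j=0: stock 76.0000 → up 108.6800 (V=10.2267), down 55.4800 (V=34.6208). Price 22.9016; hedge Δ=-0.4585, bond B=57.7504.
Self-financing check: at every node Δ·S+B equals the discounted successor values.

(0,0): Delta=-0.4585 Bond=57.7504
(1,0): Delta=-0.7818 Bond=77.9946
(1,1): Delta=-0.2509 Bond=37.4980
(2,0): Delta=-1.0000 Bond=89.9519
(2,1): Delta=-0.6417 Bond=69.9962
(2,2): Delta=0.0000 Bond=0.0000
V0=22.9016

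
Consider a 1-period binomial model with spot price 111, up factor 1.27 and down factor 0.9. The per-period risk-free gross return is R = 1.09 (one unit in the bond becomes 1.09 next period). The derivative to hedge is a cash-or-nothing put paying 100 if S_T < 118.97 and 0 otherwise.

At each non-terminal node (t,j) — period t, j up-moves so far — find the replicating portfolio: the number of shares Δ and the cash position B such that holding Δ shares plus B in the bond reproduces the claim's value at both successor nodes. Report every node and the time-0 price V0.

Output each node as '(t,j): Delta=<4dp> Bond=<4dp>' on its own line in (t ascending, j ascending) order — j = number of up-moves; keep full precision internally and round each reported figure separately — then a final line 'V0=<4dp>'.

Under the risk-neutral measure, an up-move has probability p* = (R−d)/(u−d) = 0.5135 and values discount at R = 1.09.
Terminal values V(1,·): V(1,0)=100.0000, V(1,1)=0.0000
(0,0): S=111.0000. Δ = (V_up−V_dn)/(S_up−S_dn) = (0.0000−100.0000)/(140.9700−99.9000) = -2.4349. V = [p*·0.0000 + (1−p*)·100.0000]/1.09 = 44.6318. B = V − Δ·S = 314.9021.
Check: Δ(0,0)·S0 + B(0,0) = 44.6318 = V0.

(0,0): Delta=-2.4349 Bond=314.9021
V0=44.6318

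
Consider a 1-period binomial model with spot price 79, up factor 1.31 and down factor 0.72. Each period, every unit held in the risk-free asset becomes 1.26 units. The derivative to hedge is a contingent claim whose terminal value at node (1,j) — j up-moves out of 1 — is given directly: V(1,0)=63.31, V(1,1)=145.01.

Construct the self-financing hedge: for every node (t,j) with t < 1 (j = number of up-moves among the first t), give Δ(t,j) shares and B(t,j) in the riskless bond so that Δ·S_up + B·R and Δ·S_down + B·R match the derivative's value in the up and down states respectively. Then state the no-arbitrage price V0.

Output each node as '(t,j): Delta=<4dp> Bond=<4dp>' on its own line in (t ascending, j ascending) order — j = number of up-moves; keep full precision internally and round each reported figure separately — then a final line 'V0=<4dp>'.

Under the risk-neutral measure, an up-move has probability p* = (R−d)/(u−d) = 0.9153 and values discount at R = 1.26.
Terminal values V(1,·): V(1,0)=63.3100, V(1,1)=145.0100
  t=0,j=0: stock 79.0000 → up 103.4900 (V=145.0100), down 56.8800 (V=63.3100). Price 109.5923; hedge Δ=1.7528, bond B=-28.8823.
Each (Δ,B) replicates both successor values, so the strategy is self-financing and V0 is arbitrage-free.

(0,0): Delta=1.7528 Bond=-28.8823
V0=109.5923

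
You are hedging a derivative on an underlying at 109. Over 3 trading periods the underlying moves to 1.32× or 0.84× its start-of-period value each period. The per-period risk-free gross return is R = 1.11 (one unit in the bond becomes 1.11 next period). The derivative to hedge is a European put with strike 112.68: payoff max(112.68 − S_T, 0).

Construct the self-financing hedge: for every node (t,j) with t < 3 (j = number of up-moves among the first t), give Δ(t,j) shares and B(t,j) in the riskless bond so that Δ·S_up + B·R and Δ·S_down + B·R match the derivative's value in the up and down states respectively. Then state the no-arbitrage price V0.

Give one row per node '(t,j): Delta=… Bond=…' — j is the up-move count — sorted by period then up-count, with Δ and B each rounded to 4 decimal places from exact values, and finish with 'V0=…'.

Since d<R<u, set p* = (R−d)/(u−d) = 0.5625; price each node as the discounted p*-expectation of its children.
Terminal payoffs: V(3,0)=48.0753, V(3,1)=11.1583, V(3,2)=0.0000, V(3,3)=0.0000
  t=2,j=0: stock 76.9104 → up 101.5217 (V=11.1583), down 64.6047 (V=48.0753). Price 24.6031; hedge Δ=-1.0000, bond B=101.5135.
  t=2,j=1: stock 120.8592 → up 159.5341 (V=0.0000), down 101.5217 (V=11.1583). Price 4.3980; hedge Δ=-0.1923, bond B=27.6444.
  t=2,j=2: stock 189.9216 → up 250.6965 (V=0.0000), down 159.5341 (V=0.0000). Price 0.0000; hedge Δ=0.0000, bond B=0.0000.
  t=1,j=0: stock 91.5600 → up 120.8592 (V=4.3980), down 76.9104 (V=24.6031). Price 11.9259; hedge Δ=-0.4597, bond B=54.0199.
  t=1,j=1: stock 143.8800 → up 189.9216 (V=0.0000), down 120.8592 (V=4.3980). Price 1.7334; hedge Δ=-0.0637, bond B=10.8959.
  t=0,j=0: stock 109.0000 → up 143.8800 (V=1.7334), down 91.5600 (V=11.9259). Price 5.5789; hedge Δ=-0.1948, bond B=26.8132.
Each (Δ,B) replicates both successor values, so the strategy is self-financing and V0 is arbitrage-free.

(0,0): Delta=-0.1948 Bond=26.8132
(1,0): Delta=-0.4597 Bond=54.0199
(1,1): Delta=-0.0637 Bond=10.8959
(2,0): Delta=-1.0000 Bond=101.5135
(2,1): Delta=-0.1923 Bond=27.6444
(2,2): Delta=0.0000 Bond=0.0000
V0=5.5789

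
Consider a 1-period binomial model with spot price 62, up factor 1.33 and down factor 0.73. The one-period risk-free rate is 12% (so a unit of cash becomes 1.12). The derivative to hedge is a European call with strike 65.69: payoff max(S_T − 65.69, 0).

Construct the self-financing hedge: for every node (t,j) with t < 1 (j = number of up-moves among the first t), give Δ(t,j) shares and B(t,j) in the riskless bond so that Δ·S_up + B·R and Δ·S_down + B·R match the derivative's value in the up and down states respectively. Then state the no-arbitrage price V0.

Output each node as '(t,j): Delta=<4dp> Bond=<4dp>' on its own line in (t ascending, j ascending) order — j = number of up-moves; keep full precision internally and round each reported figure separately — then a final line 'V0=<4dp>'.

No-arbitrage ⇒ martingale measure with p* = (R−d)/(u−d) = 0.6500.
Terminal payoffs: V(1,0)=0.0000, V(1,1)=16.7700
(0,0): S=62.0000. Δ = (V_up−V_dn)/(S_up−S_dn) = (16.7700−0.0000)/(82.4600−45.2600) = 0.4508. V = [p*·16.7700 + (1−p*)·0.0000]/1.12 = 9.7326. B = V − Δ·S = -18.2174.
Check: Δ(0,0)·S0 + B(0,0) = 9.7326 = V0.

(0,0): Delta=0.4508 Bond=-18.2174
V0=9.7326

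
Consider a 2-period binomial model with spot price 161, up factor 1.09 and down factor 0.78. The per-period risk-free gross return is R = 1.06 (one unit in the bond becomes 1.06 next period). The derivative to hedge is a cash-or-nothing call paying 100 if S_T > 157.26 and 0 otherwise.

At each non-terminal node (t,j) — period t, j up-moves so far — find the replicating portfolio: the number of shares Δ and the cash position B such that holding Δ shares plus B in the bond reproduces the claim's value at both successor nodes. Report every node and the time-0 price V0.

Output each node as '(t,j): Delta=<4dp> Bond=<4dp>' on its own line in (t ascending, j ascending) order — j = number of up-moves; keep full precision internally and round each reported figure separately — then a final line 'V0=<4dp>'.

Since d<R<u, set p* = (R−d)/(u−d) = 0.9032; price each node as the discounted p*-expectation of its children.
Terminal payoffs: V(2,0)=0.0000, V(2,1)=0.0000, V(2,2)=100.0000
  t=1,j=0: stock 125.5800 → up 136.8822 (V=0.0000), down 97.9524 (V=0.0000). Price 0.0000; hedge Δ=0.0000, bond B=0.0000.
  t=1,j=1: stock 175.4900 → up 191.2841 (V=100.0000), down 136.8822 (V=0.0000). Price 85.2100; hedge Δ=1.8382, bond B=-237.3707.
  t=0,j=0: stock 161.0000 → up 175.4900 (V=85.2100), down 125.5800 (V=0.0000). Price 72.6074; hedge Δ=1.7073, bond B=-202.2635.
Self-financing check: at every node Δ·S+B equals the discounted successor values.

(0,0): Delta=1.7073 Bond=-202.2635
(1,0): Delta=0.0000 Bond=0.0000
(1,1): Delta=1.8382 Bond=-237.3707
V0=72.6074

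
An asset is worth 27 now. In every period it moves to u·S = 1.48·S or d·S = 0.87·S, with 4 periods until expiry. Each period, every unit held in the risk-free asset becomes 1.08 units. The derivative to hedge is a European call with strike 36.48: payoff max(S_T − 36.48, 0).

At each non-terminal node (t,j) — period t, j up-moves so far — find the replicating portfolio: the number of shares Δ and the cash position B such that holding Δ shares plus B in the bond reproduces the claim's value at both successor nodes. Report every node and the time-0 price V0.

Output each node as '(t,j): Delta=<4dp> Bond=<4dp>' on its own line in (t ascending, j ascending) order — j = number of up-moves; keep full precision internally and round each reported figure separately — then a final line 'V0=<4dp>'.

(0,0): Delta=0.6350 Bond=-11.2021
(1,0): Delta=0.4463 Bond=-7.6665
(1,1): Delta=0.8462 Bond=-20.5396
(2,0): Delta=0.2118 Bond=-3.4870
(2,1): Delta=0.7089 Bond=-17.4090
(2,2): Delta=1.0000 Bond=-31.2757
(3,0): Delta=0.0000 Bond=0.0000
(3,1): Delta=0.4490 Bond=-10.9393
(3,2): Delta=1.0000 Bond=-33.7778
(3,3): Delta=1.0000 Bond=-33.7778
V0=5.9430

No-arbitrage ⇒ martingale measure with p* = (R−d)/(u−d) = 0.3443.
At expiry t=4: V(4,0)=0.0000, V(4,1)=0.0000, V(4,2)=8.2837, V(4,3)=39.6697, V(4,4)=93.0620
  t=3,j=0: stock 17.7796 → up 26.3138 (V=0.0000), down 15.4682 (V=0.0000). Price 0.0000; hedge Δ=0.0000, bond B=0.0000.
  t=3,j=1: stock 30.2457 → up 44.7637 (V=8.2837), down 26.3138 (V=0.0000). Price 2.6405; hedge Δ=0.4490, bond B=-10.9393.
  t=3,j=2: stock 51.4525 → up 76.1497 (V=39.6697), down 44.7637 (V=8.2837). Price 17.6747; hedge Δ=1.0000, bond B=-33.7778.
  t=3,j=3: stock 87.5284 → up 129.5420 (V=93.0620), down 76.1497 (V=39.6697). Price 53.7506; hedge Δ=1.0000, bond B=-33.7778.
  t=2,j=0: stock 20.4363 → up 30.2457 (V=2.6405), down 17.7796 (V=0.0000). Price 0.8417; hedge Δ=0.2118, bond B=-3.4870.
  t=2,j=1: stock 34.7652 → up 51.4525 (V=17.6747), down 30.2457 (V=2.6405). Price 7.2372; hedge Δ=0.7089, bond B=-17.4090.
  t=2,j=2: stock 59.1408 → up 87.5284 (V=53.7506), down 51.4525 (V=17.6747). Price 27.8651; hedge Δ=1.0000, bond B=-31.2757.
  t=1,j=0: stock 23.4900 → up 34.7652 (V=7.2372), down 20.4363 (V=0.8417). Price 2.8180; hedge Δ=0.4463, bond B=-7.6665.
  t=1,j=1: stock 39.9600 → up 59.1408 (V=27.8651), down 34.7652 (V=7.2372). Price 13.2765; hedge Δ=0.8462, bond B=-20.5396.
  t=0,j=0: stock 27.0000 → up 39.9600 (V=13.2765), down 23.4900 (V=2.8180). Price 5.9430; hedge Δ=0.6350, bond B=-11.2021.
Each (Δ,B) replicates both successor values, so the strategy is self-financing and V0 is arbitrage-free.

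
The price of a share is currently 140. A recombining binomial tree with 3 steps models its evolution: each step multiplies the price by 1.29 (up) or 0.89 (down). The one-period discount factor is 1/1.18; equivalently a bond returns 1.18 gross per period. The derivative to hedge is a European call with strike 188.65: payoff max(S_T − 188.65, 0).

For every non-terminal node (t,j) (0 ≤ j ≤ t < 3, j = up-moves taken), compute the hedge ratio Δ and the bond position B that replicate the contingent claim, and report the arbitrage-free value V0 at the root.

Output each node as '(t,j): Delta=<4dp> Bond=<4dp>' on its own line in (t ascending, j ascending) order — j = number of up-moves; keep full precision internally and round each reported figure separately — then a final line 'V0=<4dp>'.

No-arbitrage ⇒ martingale measure with p* = (R−d)/(u−d) = 0.7250.
At expiry t=3: V(3,0)=0.0000, V(3,1)=0.0000, V(3,2)=18.6969, V(3,3)=111.8865
  t=2,j=0: stock 110.8940 → up 143.0533 (V=0.0000), down 98.6957 (V=0.0000). Price 0.0000; hedge Δ=0.0000, bond B=0.0000.
  t=2,j=1: stock 160.7340 → up 207.3469 (V=18.6969), down 143.0533 (V=0.0000). Price 11.4875; hedge Δ=0.2908, bond B=-35.2547.
  t=2,j=2: stock 232.9740 → up 300.5365 (V=111.8865), down 207.3469 (V=18.6969). Price 73.1011; hedge Δ=1.0000, bond B=-159.8729.
  t=1,j=0: stock 124.6000 → up 160.7340 (V=11.4875), down 110.8940 (V=0.0000). Price 7.0580; hedge Δ=0.2305, bond B=-21.6607.
  t=1,j=1: stock 180.6000 → up 232.9740 (V=73.1011), down 160.7340 (V=11.4875). Price 47.5910; hedge Δ=0.8529, bond B=-106.4431.
  t=0,j=0: stock 140.0000 → up 180.6000 (V=47.5910), down 124.6000 (V=7.0580). Price 30.8851; hedge Δ=0.7238, bond B=-70.4474.
Root portfolio cost Δ·140+B reproduces V0=30.8851.

(0,0): Delta=0.7238 Bond=-70.4474
(1,0): Delta=0.2305 Bond=-21.6607
(1,1): Delta=0.8529 Bond=-106.4431
(2,0): Delta=0.0000 Bond=0.0000
(2,1): Delta=0.2908 Bond=-35.2547
(2,2): Delta=1.0000 Bond=-159.8729
V0=30.8851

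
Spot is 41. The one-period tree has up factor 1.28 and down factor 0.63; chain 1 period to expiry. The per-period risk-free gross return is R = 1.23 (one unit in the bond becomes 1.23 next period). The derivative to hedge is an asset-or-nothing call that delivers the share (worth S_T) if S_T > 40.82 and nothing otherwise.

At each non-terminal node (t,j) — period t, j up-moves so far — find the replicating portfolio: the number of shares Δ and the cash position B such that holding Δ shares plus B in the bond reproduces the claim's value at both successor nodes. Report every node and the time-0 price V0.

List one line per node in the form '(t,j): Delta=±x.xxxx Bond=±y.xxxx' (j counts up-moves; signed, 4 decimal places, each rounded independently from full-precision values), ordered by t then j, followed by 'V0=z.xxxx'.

(0,0): Delta=1.9692 Bond=-41.3538
V0=39.3846

Since d<R<u, set p* = (R−d)/(u−d) = 0.9231; price each node as the discounted p*-expectation of its children.
At expiry t=1: V(1,0)=0.0000, V(1,1)=52.4800
(0,0): S=41.0000. Δ = (V_up−V_dn)/(S_up−S_dn) = (52.4800−0.0000)/(52.4800−25.8300) = 1.9692. V = [p*·52.4800 + (1−p*)·0.0000]/1.23 = 39.3846. B = V − Δ·S = -41.3538.
Check: Δ(0,0)·S0 + B(0,0) = 39.3846 = V0.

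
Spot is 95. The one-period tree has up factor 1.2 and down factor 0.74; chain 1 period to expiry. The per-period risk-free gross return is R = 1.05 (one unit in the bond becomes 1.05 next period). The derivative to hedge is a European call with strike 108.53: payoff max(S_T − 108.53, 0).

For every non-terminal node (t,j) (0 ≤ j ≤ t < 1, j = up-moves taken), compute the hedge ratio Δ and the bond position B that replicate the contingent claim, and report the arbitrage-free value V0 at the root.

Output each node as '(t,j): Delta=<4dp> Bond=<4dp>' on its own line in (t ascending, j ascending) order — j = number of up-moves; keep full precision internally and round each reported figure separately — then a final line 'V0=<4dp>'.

Risk-neutral probability p* = (R−d)/(u−d) = (1.05−0.74)/(1.2−0.74) = 0.6739.
Terminal payoffs: V(1,0)=0.0000, V(1,1)=5.4700
  t=0,j=0: stock 95.0000 → up 114.0000 (V=5.4700), down 70.3000 (V=0.0000). Price 3.5108; hedge Δ=0.1252, bond B=-8.3805.
The time-0 hedge costs 3.5108, which is the no-arbitrage price.

(0,0): Delta=0.1252 Bond=-8.3805
V0=3.5108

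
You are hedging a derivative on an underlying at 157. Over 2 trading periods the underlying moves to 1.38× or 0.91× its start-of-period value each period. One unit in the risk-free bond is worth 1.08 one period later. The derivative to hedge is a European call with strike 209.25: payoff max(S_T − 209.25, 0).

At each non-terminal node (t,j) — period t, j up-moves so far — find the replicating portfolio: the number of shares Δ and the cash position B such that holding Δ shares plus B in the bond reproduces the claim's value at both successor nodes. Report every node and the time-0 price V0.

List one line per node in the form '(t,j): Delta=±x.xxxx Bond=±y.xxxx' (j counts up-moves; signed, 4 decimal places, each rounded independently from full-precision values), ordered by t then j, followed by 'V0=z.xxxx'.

Under the risk-neutral measure, an up-move has probability p* = (R−d)/(u−d) = 0.3617 and values discount at R = 1.08.
Payoff layer (t=2): V(2,0)=0.0000, V(2,1)=0.0000, V(2,2)=89.7408
  t=1,j=0: stock 142.8700 → up 197.1606 (V=0.0000), down 130.0117 (V=0.0000). Price 0.0000; hedge Δ=0.0000, bond B=0.0000.
  t=1,j=1: stock 216.6600 → up 298.9908 (V=89.7408), down 197.1606 (V=0.0000). Price 30.0550; hedge Δ=0.8813, bond B=-160.8828.
  t=0,j=0: stock 157.0000 → up 216.6600 (V=30.0550), down 142.8700 (V=0.0000). Price 10.0657; hedge Δ=0.4073, bond B=-53.8812.
Check: Δ(0,0)·S0 + B(0,0) = 10.0657 = V0.

(0,0): Delta=0.4073 Bond=-53.8812
(1,0): Delta=0.0000 Bond=0.0000
(1,1): Delta=0.8813 Bond=-160.8828
V0=10.0657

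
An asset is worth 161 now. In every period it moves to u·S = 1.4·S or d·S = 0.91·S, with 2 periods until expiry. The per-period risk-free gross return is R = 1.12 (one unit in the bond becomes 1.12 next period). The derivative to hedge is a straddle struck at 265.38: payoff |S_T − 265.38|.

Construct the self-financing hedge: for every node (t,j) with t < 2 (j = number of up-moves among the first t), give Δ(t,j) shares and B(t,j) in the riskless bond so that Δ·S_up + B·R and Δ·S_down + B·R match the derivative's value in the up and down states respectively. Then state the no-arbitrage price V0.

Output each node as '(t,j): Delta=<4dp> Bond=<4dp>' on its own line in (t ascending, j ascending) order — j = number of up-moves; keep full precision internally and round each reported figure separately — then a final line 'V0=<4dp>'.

(0,0): Delta=-0.5132 Bond=147.8808
(1,0): Delta=-1.0000 Bond=236.9464
(1,1): Delta=-0.0913 Bond=70.5332
V0=65.2544

No-arbitrage ⇒ martingale measure with p* = (R−d)/(u−d) = 0.4286.
At expiry t=2: V(2,0)=132.0559, V(2,1)=60.2660, V(2,2)=50.1800
(1,0): S=146.5100. Δ = (V_up−V_dn)/(S_up−S_dn) = (60.2660−132.0559)/(205.1140−133.3241) = -1.0000. V = [p*·60.2660 + (1−p*)·132.0559]/1.12 = 90.4364. B = V − Δ·S = 236.9464.
(1,1): S=225.4000. Δ = (V_up−V_dn)/(S_up−S_dn) = (50.1800−60.2660)/(315.5600−205.1140) = -0.0913. V = [p*·50.1800 + (1−p*)·60.2660]/1.12 = 49.9495. B = V − Δ·S = 70.5332.
(0,0): S=161.0000. Δ = (V_up−V_dn)/(S_up−S_dn) = (49.9495−90.4364)/(225.4000−146.5100) = -0.5132. V = [p*·49.9495 + (1−p*)·90.4364]/1.12 = 65.2544. B = V − Δ·S = 147.8808.
Check: Δ(0,0)·S0 + B(0,0) = 65.2544 = V0.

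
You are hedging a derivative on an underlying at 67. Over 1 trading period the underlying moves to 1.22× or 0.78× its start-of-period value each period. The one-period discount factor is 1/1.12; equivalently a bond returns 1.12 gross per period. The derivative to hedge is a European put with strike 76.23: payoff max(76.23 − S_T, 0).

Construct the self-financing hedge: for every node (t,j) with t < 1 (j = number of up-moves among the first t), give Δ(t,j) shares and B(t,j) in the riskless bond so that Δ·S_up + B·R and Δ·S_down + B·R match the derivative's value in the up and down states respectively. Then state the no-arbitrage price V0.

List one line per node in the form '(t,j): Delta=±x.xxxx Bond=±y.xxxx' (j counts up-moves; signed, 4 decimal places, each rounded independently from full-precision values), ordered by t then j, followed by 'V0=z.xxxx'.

No-arbitrage ⇒ martingale measure with p* = (R−d)/(u−d) = 0.7727.
At expiry t=1: V(1,0)=23.9700, V(1,1)=0.0000
(0,0): S=67.0000. Δ = (V_up−V_dn)/(S_up−S_dn) = (0.0000−23.9700)/(81.7400−52.2600) = -0.8131. V = [p*·0.0000 + (1−p*)·23.9700]/1.12 = 4.8640. B = V − Δ·S = 59.3413.
The time-0 hedge costs 4.8640, which is the no-arbitrage price.

(0,0): Delta=-0.8131 Bond=59.3413
V0=4.8640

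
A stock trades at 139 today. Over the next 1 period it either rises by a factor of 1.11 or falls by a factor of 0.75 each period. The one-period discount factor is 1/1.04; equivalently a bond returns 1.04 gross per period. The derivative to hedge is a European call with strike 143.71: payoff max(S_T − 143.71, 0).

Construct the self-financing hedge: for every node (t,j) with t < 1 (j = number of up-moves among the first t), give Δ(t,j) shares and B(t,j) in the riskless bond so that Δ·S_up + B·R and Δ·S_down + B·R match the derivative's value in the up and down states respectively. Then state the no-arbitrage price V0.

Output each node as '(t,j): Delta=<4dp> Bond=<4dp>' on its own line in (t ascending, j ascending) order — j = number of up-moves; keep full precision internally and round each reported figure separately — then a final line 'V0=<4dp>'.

(0,0): Delta=0.2114 Bond=-21.1939
V0=8.1950

Since d<R<u, set p* = (R−d)/(u−d) = 0.8056; price each node as the discounted p*-expectation of its children.
At expiry t=1: V(1,0)=0.0000, V(1,1)=10.5800
(0,0): S=139.0000. Δ = (V_up−V_dn)/(S_up−S_dn) = (10.5800−0.0000)/(154.2900−104.2500) = 0.2114. V = [p*·10.5800 + (1−p*)·0.0000]/1.04 = 8.1950. B = V − Δ·S = -21.1939.
The time-0 hedge costs 8.1950, which is the no-arbitrage price.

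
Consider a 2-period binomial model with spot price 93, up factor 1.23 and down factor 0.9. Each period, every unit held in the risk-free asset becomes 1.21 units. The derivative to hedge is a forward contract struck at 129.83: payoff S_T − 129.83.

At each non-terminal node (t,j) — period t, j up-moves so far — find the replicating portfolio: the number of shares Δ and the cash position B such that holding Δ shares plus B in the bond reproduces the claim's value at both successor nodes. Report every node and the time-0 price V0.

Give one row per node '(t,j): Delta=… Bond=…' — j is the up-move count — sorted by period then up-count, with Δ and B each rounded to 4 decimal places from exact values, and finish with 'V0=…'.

No-arbitrage ⇒ martingale measure with p* = (R−d)/(u−d) = 0.9394.
Terminal values V(2,·): V(2,0)=-54.5000, V(2,1)=-26.8790, V(2,2)=10.8697
(1,0): S=83.7000. Δ = (V_up−V_dn)/(S_up−S_dn) = (-26.8790−-54.5000)/(102.9510−75.3300) = 1.0000. V = [p*·-26.8790 + (1−p*)·-54.5000]/1.21 = -23.5975. B = V − Δ·S = -107.2975.
(1,1): S=114.3900. Δ = (V_up−V_dn)/(S_up−S_dn) = (10.8697−-26.8790)/(140.6997−102.9510) = 1.0000. V = [p*·10.8697 + (1−p*)·-26.8790]/1.21 = 7.0925. B = V − Δ·S = -107.2975.
(0,0): S=93.0000. Δ = (V_up−V_dn)/(S_up−S_dn) = (7.0925−-23.5975)/(114.3900−83.7000) = 1.0000. V = [p*·7.0925 + (1−p*)·-23.5975]/1.21 = 4.3244. B = V − Δ·S = -88.6756.
Each (Δ,B) replicates both successor values, so the strategy is self-financing and V0 is arbitrage-free.

(0,0): Delta=1.0000 Bond=-88.6756
(1,0): Delta=1.0000 Bond=-107.2975
(1,1): Delta=1.0000 Bond=-107.2975
V0=4.3244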